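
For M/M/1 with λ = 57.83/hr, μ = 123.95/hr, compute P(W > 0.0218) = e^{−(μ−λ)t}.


W ~ Exponential(μ−λ) for M/M/1.
μ − λ = 123.95 − 57.83 = 66.1200
P(W > t) = e^{−(μ−λ)t} = e^{−1.4414} = 0.236593

Final: 0.236593


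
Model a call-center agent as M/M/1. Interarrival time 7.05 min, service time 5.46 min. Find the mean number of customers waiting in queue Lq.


λ = 60/7.05 = 8.5106 /hr
μ = 60/5.46 = 10.9890 /hr
ρ = λ/μ = 8.5106/10.9890 = 0.7745
Lq = ρ²/(1−ρ) = 0.5998/0.2255 = 2.6595

Final: 2.6595


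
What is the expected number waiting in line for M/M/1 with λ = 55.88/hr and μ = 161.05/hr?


ρ = 55.88/161.05 = 0.3470
Lq = ρ²/(1−ρ) = 0.1204/0.6530 = 0.1844

Final: 0.1844


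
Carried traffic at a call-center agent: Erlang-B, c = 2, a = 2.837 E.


B(2,2.837) = 0.511912 (Erlang-B)
Carried load = a(1 − B) = 2.837·(1 − 0.511912) = 2.837·0.488088 = 1.3847 E

Final: 1.3847 Erlangs


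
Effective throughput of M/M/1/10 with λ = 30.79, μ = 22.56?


ρ = 1.3648; P_K = (1−ρ)ρ^10/(1−ρ^11) = 0.276324
λ_eff = λ(1 − P_K) = 30.79·(1 − 0.276324) = 30.79·0.723676 = 22.2820 /hr

Final: 22.2820 /hr


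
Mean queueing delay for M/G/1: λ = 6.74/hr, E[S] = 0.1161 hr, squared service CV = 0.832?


ρ = λ·E[S] = 6.74·0.1161 = 0.7825
E[S²] = E[S]²(1+C_s²) = 0.1161²·(1+0.832) = 0.024694
Wq = λ·E[S²]/(2(1−ρ)) = 6.74·0.024694/(2·0.2175) = 0.38264 hr

Final: 0.38264 hr


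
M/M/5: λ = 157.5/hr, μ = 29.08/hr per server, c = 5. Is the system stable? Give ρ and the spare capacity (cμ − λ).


Total capacity cμ = 5·29.08 = 145.40/hr
ρ = λ/(cμ) = 157.5/145.40 = 1.0832
Stable ⇔ ρ < 1: NO
Spare capacity = cμ − λ = 145.40 − 157.5 = -12.10/hr

Final: ρ = 1.0832; unstable; margin = -12.10/hr


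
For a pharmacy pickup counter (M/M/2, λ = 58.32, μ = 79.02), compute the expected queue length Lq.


a = λ/μ = 0.7380; ρ = a/2 = 0.3690
P₀ = 0.460899
Lq = P₀·a^c·ρ / (c!·(1−ρ)²) = 0.460899·0.54470·0.3690/(2·0.39814)
= 0.11635

Final: 0.11635


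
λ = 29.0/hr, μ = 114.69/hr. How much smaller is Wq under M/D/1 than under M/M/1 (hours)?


ρ = 29.0/114.69 = 0.2529
Wq(M/M/1) = ρ/(μ−λ) = 0.2529/85.69 = 0.002951 hr
Wq(M/D/1) = ρ/(2(μ−λ)) = 0.001475 hr
Savings = 0.002951 − 0.001475 = 0.001475 hr

Final: 0.001475 hr


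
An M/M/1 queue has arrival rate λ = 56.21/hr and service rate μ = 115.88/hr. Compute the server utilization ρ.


ρ = λ/μ = 56.21/115.88 = 0.4851

Final: 0.4851


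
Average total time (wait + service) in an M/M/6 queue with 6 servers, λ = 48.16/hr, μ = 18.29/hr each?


a = 2.6331; ρ = 0.4389; P₀ = 0.071299
Lq = P₀·a^c·ρ/(c!(1−ρ)²) = 0.04600
Wq = Lq/λ = 0.04600/48.16 = 0.0009552 hr
W = Wq + 1/μ = 0.0009552 + 0.05467 = 0.05563 hr

Final: 0.05563 hr


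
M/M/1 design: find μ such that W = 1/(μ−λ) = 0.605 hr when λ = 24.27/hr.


W = 1/(μ−λ) ⇒ μ − λ = 1/W = 1/0.605 = 1.6529
μ = λ + 1/W = 24.27 + 1.6529 = 25.9229 per hr

Final: 25.9229 /hr


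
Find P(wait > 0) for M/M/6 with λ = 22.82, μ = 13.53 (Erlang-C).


a = λ/μ = 1.6866; ρ = a/6 = 0.2811
P₀ = 0.185048 (from M/M/c formula)
C(c,a) = [a^c/(c!(1−ρ))]·P₀ = [23.02009/(720·0.7189)]·0.185048
= 0.04447·0.185048 = 0.008230

Final: 0.008230


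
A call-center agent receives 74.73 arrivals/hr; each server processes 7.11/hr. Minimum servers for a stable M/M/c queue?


Stability requires cμ > λ ⇔ c > λ/μ.
λ/μ = 74.73/7.11 = 10.5105
Minimum integer c = ⌊10.5105⌋ + 1 = 11
Check: 11·7.11 = 78.21 > 74.73, while 10·7.11 = 71.10 ≤ 74.73

Final: 11 servers


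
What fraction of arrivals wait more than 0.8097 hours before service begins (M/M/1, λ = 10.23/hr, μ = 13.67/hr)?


ρ = 10.23/13.67 = 0.7484
P(Wq > t) = ρ·e^{−(μ−λ)t} = 0.7484·e^{−2.7854}
= 0.7484·0.061706 = 0.046178

Final: 0.046178


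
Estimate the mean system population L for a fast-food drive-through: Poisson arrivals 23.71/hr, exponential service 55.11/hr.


ρ = λ/μ = 23.71/55.11 = 0.4302
L = ρ/(1−ρ) = 0.4302/(1 − 0.4302) = 0.4302/0.5698 = 0.7551

Final: 0.7551


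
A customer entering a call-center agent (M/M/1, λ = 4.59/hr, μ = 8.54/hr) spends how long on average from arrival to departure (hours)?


W = 1/(μ−λ) = 1/(8.54 − 4.59) = 1/3.95 = 0.2532 hr

Final: 0.2532 hr


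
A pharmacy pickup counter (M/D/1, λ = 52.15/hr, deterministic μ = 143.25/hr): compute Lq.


ρ = 52.15/143.25 = 0.3640
M/D/1: Lq = ρ²/(2(1−ρ)) = 0.1325/(2·0.6360) = 0.10420

Final: 0.10420


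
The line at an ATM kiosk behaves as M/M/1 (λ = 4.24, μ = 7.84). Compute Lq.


ρ = 4.24/7.84 = 0.5408
Lq = ρ²/(1−ρ) = 0.2925/0.4592 = 0.6370

Final: 0.6370


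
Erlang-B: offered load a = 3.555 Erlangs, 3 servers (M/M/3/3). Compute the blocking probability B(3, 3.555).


B(c,a) = (a^c/c!) / Σ_{k=0}^{c} a^k/k!
a^3/3! = 7.488030
Σ terms (k=0..3): 1.00000 + 3.55500 + 6.31901 + 7.48803 = 18.362042
B = 7.488030/18.362042 = 0.407799

Final: 0.407799


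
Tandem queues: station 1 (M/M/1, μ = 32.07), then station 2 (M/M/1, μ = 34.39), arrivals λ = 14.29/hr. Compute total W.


Each node sees arrival rate λ = 14.29/hr (tandem ⇒ throughput preserved).
W₁ = 1/(μ₁−λ) = 1/(32.07−14.29) = 0.05624 hr
W₂ = 1/(μ₂−λ) = 1/(34.39−14.29) = 0.04975 hr
W_total = W₁ + W₂ = 0.05624 + 0.04975 = 0.10599 hr

Final: 0.10599 hr


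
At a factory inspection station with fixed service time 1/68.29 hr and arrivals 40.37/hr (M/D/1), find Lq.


ρ = 40.37/68.29 = 0.5912
M/D/1: Lq = ρ²/(2(1−ρ)) = 0.3495/(2·0.4088) = 0.42738

Final: 0.42738


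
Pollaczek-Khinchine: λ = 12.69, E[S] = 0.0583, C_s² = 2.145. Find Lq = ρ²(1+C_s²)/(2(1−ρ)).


ρ = λ·E[S] = 12.69·0.0583 = 0.7398
Lq = ρ²(1+C_s²)/(2(1−ρ)) = 0.5473·(1+2.145)/(2·0.2602)
= 0.5473·3.1450/0.5203 = 3.30818

Final: 3.30818


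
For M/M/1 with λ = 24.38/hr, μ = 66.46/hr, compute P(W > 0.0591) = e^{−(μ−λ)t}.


W ~ Exponential(μ−λ) for M/M/1.
μ − λ = 66.46 − 24.38 = 42.0800
P(W > t) = e^{−(μ−λ)t} = e^{−2.4869} = 0.083165

Final: 0.083165


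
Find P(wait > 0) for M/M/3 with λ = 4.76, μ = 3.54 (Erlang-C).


a = λ/μ = 1.3446; ρ = a/3 = 0.4482
P₀ = 0.251069 (from M/M/c formula)
C(c,a) = [a^c/(c!(1−ρ))]·P₀ = [2.43115/(6·0.5518)]·0.251069
= 0.73432·0.251069 = 0.184365

Final: 0.184365


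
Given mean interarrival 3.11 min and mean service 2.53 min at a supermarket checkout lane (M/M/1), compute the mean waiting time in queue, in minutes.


λ = 60/3.11 = 19.2926 /hr
μ = 60/2.53 = 23.7154 /hr
ρ = λ/μ = 19.2926/23.7154 = 0.8135
Wq = ρ/(μ−λ) = 0.8135/(23.7154−19.2926) = 0.18393 hr
In minutes: 0.18393·60 = 11.036 min

Final: 11.036 min


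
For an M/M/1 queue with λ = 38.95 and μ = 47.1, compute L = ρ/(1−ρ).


ρ = λ/μ = 38.95/47.1 = 0.8270
L = ρ/(1−ρ) = 0.8270/(1 − 0.8270) = 0.8270/0.1730 = 4.7791

Final: 4.7791


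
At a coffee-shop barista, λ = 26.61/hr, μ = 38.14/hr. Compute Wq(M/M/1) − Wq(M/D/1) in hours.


ρ = 26.61/38.14 = 0.6977
Wq(M/M/1) = ρ/(μ−λ) = 0.6977/11.53 = 0.06051 hr
Wq(M/D/1) = ρ/(2(μ−λ)) = 0.03026 hr
Savings = 0.06051 − 0.03026 = 0.03026 hr

Final: 0.03026 hr


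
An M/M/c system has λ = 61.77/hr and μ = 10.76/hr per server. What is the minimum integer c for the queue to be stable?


Stability requires cμ > λ ⇔ c > λ/μ.
λ/μ = 61.77/10.76 = 5.7407
Minimum integer c = ⌊5.7407⌋ + 1 = 6
Check: 6·10.76 = 64.56 > 61.77, while 5·10.76 = 53.80 ≤ 61.77

Final: 6 servers


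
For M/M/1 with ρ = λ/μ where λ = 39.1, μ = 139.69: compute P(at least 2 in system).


ρ = 39.1/139.69 = 0.2799
P(N ≥ n) = ρ^n = 0.2799^2 = 0.078347

Final: 0.078347


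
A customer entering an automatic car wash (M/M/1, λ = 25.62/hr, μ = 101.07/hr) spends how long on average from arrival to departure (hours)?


W = 1/(μ−λ) = 1/(101.07 − 25.62) = 1/75.45 = 0.01325 hr

Final: 0.01325 hr


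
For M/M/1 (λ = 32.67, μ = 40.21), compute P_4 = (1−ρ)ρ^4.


ρ = 32.67/40.21 = 0.8125
P_n = (1−ρ)·ρ^n = (1 − 0.8125)·0.8125^4 = 0.1875·0.435773 = 0.081714

Final: 0.081714


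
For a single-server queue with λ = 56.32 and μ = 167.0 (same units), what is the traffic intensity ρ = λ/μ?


ρ = λ/μ = 56.32/167.0 = 0.3372

Final: 0.3372


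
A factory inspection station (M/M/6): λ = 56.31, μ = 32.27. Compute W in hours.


a = 1.7450; ρ = 0.2908; P₀ = 0.174539
Lq = P₀·a^c·ρ/(c!(1−ρ)²) = 0.003957
Wq = Lq/λ = 0.003957/56.31 = 0.00007028 hr
W = Wq + 1/μ = 0.00007028 + 0.03099 = 0.03106 hr

Final: 0.03106 hr


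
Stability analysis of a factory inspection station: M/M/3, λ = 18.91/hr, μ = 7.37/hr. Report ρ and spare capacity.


Total capacity cμ = 3·7.37 = 22.11/hr
ρ = λ/(cμ) = 18.91/22.11 = 0.8553
Stable ⇔ ρ < 1: YES
Spare capacity = cμ − λ = 22.11 − 18.91 = 3.20/hr

Final: ρ = 0.8553; stable; margin = 3.20/hr


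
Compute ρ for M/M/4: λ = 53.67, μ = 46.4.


ρ = λ/(cμ) = 53.67/(4·46.4) = 53.67/185.60 = 0.2892

Final: 0.2892


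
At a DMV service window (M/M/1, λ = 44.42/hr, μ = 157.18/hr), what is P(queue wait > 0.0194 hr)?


ρ = 44.42/157.18 = 0.2826
P(Wq > t) = ρ·e^{−(μ−λ)t} = 0.2826·e^{−2.1875}
= 0.2826·0.112192 = 0.031706

Final: 0.031706


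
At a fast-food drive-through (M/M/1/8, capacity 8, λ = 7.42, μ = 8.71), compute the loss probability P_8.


ρ = λ/μ = 7.42/8.71 = 0.8519
P_K = (1−ρ)ρ^K/(1−ρ^(K+1)) = (0.1481·0.277387)/(1 − 0.236304)
= 0.041083/0.763696 = 0.053794

Final: 0.053794


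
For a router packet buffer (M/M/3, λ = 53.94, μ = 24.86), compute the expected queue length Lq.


a = λ/μ = 2.1698; ρ = a/3 = 0.7233
P₀ = 0.085651
Lq = P₀·a^c·ρ / (c!·(1−ρ)²) = 0.085651·10.21479·0.7233/(6·0.07659)
= 1.37697

Final: 1.37697


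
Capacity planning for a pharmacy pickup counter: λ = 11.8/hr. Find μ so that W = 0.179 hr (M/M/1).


W = 1/(μ−λ) ⇒ μ − λ = 1/W = 1/0.179 = 5.5866
μ = λ + 1/W = 11.8 + 5.5866 = 17.3866 per hr

Final: 17.3866 /hr


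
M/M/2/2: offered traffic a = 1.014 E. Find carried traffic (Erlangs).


B(2,1.014) = 0.203354 (Erlang-B)
Carried load = a(1 − B) = 1.014·(1 − 0.203354) = 1.014·0.796646 = 0.8078 E

Final: 0.8078 Erlangs


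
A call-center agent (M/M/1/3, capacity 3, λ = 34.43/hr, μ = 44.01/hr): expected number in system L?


ρ = 34.43/44.01 = 0.7823
L = ρ[1 − (K+1)ρ^K + Kρ^(K+1)] / [(1−ρ)(1−ρ^(K+1))]
Numerator: 0.7823·(1 − 4·0.478803 + 3·0.374578) = 0.163132
Denominator: (0.2177)·(0.625422) = 0.136140
L = 0.163132/0.136140 = 1.1983

Final: 1.1983


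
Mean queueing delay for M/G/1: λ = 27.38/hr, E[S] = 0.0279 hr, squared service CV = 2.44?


ρ = λ·E[S] = 27.38·0.0279 = 0.7639
E[S²] = E[S]²(1+C_s²) = 0.0279²·(1+2.44) = 0.002678
Wq = λ·E[S²]/(2(1−ρ)) = 27.38·0.002678/(2·0.2361) = 0.15527 hr

Final: 0.15527 hr


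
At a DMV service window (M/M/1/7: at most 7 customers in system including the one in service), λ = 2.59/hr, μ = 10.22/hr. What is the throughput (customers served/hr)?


ρ = 0.2534; P_K = (1−ρ)ρ^7/(1−ρ^8) = 0.00005012
λ_eff = λ(1 − P_K) = 2.59·(1 − 0.00005012) = 2.59·0.999950 = 2.5899 /hr

Final: 2.5899 /hr


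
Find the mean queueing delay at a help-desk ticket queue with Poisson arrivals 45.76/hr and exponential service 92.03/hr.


ρ = 45.76/92.03 = 0.4972
Wq = ρ/(μ−λ) = 0.4972/(92.03 − 45.76) = 0.4972/46.27 = 0.01075 hr

Final: 0.01075 hr


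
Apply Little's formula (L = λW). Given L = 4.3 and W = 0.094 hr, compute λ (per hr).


λ = L/W = 4.3/0.094 = 45.7447 /hr

Final: 45.7447 /hr


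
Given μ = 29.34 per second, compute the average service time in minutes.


Mean service time = 1/μ = 1/29.34 second = 0.03408 second
In minutes: 0.03408 × 0.0166667 = 0.0005681 min

Final: 0.0005681 min


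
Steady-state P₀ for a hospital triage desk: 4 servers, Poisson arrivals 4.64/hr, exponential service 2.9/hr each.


a = λ/μ = 4.64/2.9 = 1.6000; ρ = a/c = 0.4000
Σ_{k=0}^{3} a^k/k! (terms k=0..3) = 1.00000 + 1.60000 + 1.28000 + 0.68267 = 4.56267
Tail: a^4/(4!(1−ρ)) = 6.55360/(24·0.6000) = 0.45511
P₀ = 1/(4.56267 + 0.45511) = 1/5.01778 = 0.199291

Final: 0.199291


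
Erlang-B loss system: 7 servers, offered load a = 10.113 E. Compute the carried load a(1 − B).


B(7,10.113) = 0.414046 (Erlang-B)
Carried load = a(1 − B) = 10.113·(1 − 0.414046) = 10.113·0.585954 = 5.9258 E

Final: 5.9258 Erlangs


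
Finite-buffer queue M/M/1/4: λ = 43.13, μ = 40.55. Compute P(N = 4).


ρ = λ/μ = 43.13/40.55 = 1.0636
P_K = (1−ρ)ρ^K/(1−ρ^(K+1)) = (-0.06363·1.279836)/(1 − 1.361266)
= -0.081430/-0.361266 = 0.225401

Final: 0.225401


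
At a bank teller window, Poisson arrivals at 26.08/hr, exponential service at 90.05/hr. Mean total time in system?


W = 1/(μ−λ) = 1/(90.05 − 26.08) = 1/63.97 = 0.01563 hr

Final: 0.01563 hr


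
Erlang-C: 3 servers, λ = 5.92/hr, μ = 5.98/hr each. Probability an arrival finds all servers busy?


a = λ/μ = 0.9900; ρ = a/3 = 0.3300
P₀ = 0.367468 (from M/M/c formula)
C(c,a) = [a^c/(c!(1−ρ))]·P₀ = [0.97020/(6·0.6700)]·0.367468
= 0.24134·0.367468 = 0.088685

Final: 0.088685


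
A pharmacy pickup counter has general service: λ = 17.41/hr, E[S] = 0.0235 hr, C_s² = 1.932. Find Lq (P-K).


ρ = λ·E[S] = 17.41·0.0235 = 0.4091
Lq = ρ²(1+C_s²)/(2(1−ρ)) = 0.1674·(1+1.932)/(2·0.5909)
= 0.1674·2.9320/1.1817 = 0.41532

Final: 0.41532


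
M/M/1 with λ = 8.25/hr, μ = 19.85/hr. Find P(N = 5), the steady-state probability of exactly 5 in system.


ρ = 8.25/19.85 = 0.4156
P_n = (1−ρ)·ρ^n = (1 − 0.4156)·0.4156^5 = 0.5844·0.012401 = 0.007247

Final: 0.007247


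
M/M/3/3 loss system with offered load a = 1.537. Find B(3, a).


B(c,a) = (a^c/c!) / Σ_{k=0}^{c} a^k/k!
a^3/3! = 0.605160
Σ terms (k=0..3): 1.00000 + 1.53700 + 1.18118 + 0.60516 = 4.323345
B = 0.605160/4.323345 = 0.139975

Final: 0.139975


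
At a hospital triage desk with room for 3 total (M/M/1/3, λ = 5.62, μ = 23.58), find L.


ρ = 5.62/23.58 = 0.2383
L = ρ[1 − (K+1)ρ^K + Kρ^(K+1)] / [(1−ρ)(1−ρ^(K+1))]
Numerator: 0.2383·(1 − 4·0.013539 + 3·0.003227) = 0.227738
Denominator: (0.7617)·(0.996773) = 0.759205
L = 0.227738/0.759205 = 0.3000

Final: 0.3000


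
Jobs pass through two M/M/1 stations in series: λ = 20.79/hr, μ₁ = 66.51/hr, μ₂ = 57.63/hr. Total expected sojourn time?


Each node sees arrival rate λ = 20.79/hr (tandem ⇒ throughput preserved).
W₁ = 1/(μ₁−λ) = 1/(66.51−20.79) = 0.02187 hr
W₂ = 1/(μ₂−λ) = 1/(57.63−20.79) = 0.02714 hr
W_total = W₁ + W₂ = 0.02187 + 0.02714 = 0.04902 hr

Final: 0.04902 hr


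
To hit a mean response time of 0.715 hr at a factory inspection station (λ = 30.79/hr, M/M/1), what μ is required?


W = 1/(μ−λ) ⇒ μ − λ = 1/W = 1/0.715 = 1.3986
μ = λ + 1/W = 30.79 + 1.3986 = 32.1886 per hr

Final: 32.1886 /hr


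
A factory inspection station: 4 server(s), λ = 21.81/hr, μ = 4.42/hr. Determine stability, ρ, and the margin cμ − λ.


Total capacity cμ = 4·4.42 = 17.68/hr
ρ = λ/(cμ) = 21.81/17.68 = 1.2336
Stable ⇔ ρ < 1: NO
Spare capacity = cμ − λ = 17.68 − 21.81 = -4.13/hr

Final: ρ = 1.2336; unstable; margin = -4.13/hr


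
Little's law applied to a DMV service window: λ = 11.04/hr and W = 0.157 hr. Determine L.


L = λW = 11.04·0.157 = 1.7333

Final: 1.7333


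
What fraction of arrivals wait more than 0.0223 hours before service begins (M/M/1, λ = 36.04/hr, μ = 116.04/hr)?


ρ = 36.04/116.04 = 0.3106
P(Wq > t) = ρ·e^{−(μ−λ)t} = 0.3106·e^{−1.7840}
= 0.3106·0.167965 = 0.052167

Final: 0.052167


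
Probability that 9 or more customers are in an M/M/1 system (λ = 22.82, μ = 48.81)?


ρ = 22.82/48.81 = 0.4675
P(N ≥ n) = ρ^n = 0.4675^9 = 0.001067

Final: 0.001067


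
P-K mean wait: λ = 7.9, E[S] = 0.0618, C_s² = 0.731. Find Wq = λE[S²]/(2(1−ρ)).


ρ = λ·E[S] = 7.9·0.0618 = 0.4882
E[S²] = E[S]²(1+C_s²) = 0.0618²·(1+0.731) = 0.006611
Wq = λ·E[S²]/(2(1−ρ)) = 7.9·0.006611/(2·0.5118) = 0.05103 hr

Final: 0.05103 hr


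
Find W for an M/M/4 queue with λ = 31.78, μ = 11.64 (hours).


a = 2.7302; ρ = 0.6826; P₀ = 0.055119
Lq = P₀·a^c·ρ/(c!(1−ρ)²) = 0.86439
Wq = Lq/λ = 0.86439/31.78 = 0.02720 hr
W = Wq + 1/μ = 0.02720 + 0.08591 = 0.11311 hr

Final: 0.11311 hr


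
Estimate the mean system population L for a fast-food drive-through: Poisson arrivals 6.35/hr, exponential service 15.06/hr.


ρ = λ/μ = 6.35/15.06 = 0.4216
L = ρ/(1−ρ) = 0.4216/(1 − 0.4216) = 0.4216/0.5784 = 0.7290

Final: 0.7290


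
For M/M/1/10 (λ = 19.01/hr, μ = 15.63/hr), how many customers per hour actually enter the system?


ρ = 1.2163; P_K = (1−ρ)ρ^10/(1−ρ^11) = 0.201150
λ_eff = λ(1 − P_K) = 19.01·(1 − 0.201150) = 19.01·0.798850 = 15.1861 /hr

Final: 15.1861 /hr


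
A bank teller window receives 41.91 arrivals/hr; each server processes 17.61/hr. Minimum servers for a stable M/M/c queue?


Stability requires cμ > λ ⇔ c > λ/μ.
λ/μ = 41.91/17.61 = 2.3799
Minimum integer c = ⌊2.3799⌋ + 1 = 3
Check: 3·17.61 = 52.83 > 41.91, while 2·17.61 = 35.22 ≤ 41.91

Final: 3 servers


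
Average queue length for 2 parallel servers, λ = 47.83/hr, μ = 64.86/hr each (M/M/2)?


a = λ/μ = 0.7374; ρ = a/2 = 0.3687
P₀ = 0.461222
Lq = P₀·a^c·ρ / (c!·(1−ρ)²) = 0.461222·0.54381·0.3687/(2·0.39852)
= 0.11603

Final: 0.11603


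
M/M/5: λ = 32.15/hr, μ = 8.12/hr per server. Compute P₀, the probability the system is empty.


a = λ/μ = 32.15/8.12 = 3.9594; ρ = a/c = 0.7919
Σ_{k=0}^{4} a^k/k! (terms k=0..4) = 1.00000 + 3.95936 + 7.83826 + 10.34484 + 10.23973 = 33.38219
Tail: a^5/(5!(1−ρ)) = 973.02666/(120·0.2081) = 38.95945
P₀ = 1/(33.38219 + 38.95945) = 1/72.34164 = 0.013823

Final: 0.013823


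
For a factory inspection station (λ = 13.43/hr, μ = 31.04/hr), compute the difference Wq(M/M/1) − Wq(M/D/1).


ρ = 13.43/31.04 = 0.4327
Wq(M/M/1) = ρ/(μ−λ) = 0.4327/17.61 = 0.02457 hr
Wq(M/D/1) = ρ/(2(μ−λ)) = 0.01228 hr
Savings = 0.02457 − 0.01228 = 0.01228 hr

Final: 0.01228 hr


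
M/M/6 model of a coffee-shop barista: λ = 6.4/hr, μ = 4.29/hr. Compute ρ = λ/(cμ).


ρ = λ/(cμ) = 6.4/(6·4.29) = 6.4/25.74 = 0.2486

Final: 0.2486


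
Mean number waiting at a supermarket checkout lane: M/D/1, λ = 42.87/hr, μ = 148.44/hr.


ρ = 42.87/148.44 = 0.2888
M/D/1: Lq = ρ²/(2(1−ρ)) = 0.08341/(2·0.7112) = 0.05864

Final: 0.05864


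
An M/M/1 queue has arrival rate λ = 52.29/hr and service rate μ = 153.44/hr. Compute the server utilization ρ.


ρ = λ/μ = 52.29/153.44 = 0.3408

Final: 0.3408


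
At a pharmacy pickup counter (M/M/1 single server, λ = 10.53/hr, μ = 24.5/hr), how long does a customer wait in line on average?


ρ = 10.53/24.5 = 0.4298
Wq = ρ/(μ−λ) = 0.4298/(24.5 − 10.53) = 0.4298/13.97 = 0.03077 hr

Final: 0.03077 hr


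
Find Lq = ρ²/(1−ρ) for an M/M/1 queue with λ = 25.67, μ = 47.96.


ρ = 25.67/47.96 = 0.5352
Lq = ρ²/(1−ρ) = 0.2865/0.4648 = 0.6164

Final: 0.6164


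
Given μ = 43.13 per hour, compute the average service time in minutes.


Mean service time = 1/μ = 1/43.13 hour = 0.02319 hour
In minutes: 0.02319 × 60 = 1.3911 min

Final: 1.3911 min


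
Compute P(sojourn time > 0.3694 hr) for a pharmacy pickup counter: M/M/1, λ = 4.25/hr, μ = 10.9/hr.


W ~ Exponential(μ−λ) for M/M/1.
μ − λ = 10.9 − 4.25 = 6.6500
P(W > t) = e^{−(μ−λ)t} = e^{−2.4565} = 0.085734

Final: 0.085734


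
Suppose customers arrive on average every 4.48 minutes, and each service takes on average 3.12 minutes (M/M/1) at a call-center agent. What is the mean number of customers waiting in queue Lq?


λ = 60/4.48 = 13.3929 /hr
μ = 60/3.12 = 19.2308 /hr
ρ = λ/μ = 13.3929/19.2308 = 0.6964
Lq = ρ²/(1−ρ) = 0.4850/0.3036 = 1.5977

Final: 1.5977


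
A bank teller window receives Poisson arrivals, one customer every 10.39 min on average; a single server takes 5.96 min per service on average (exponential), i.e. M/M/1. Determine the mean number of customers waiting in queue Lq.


λ = 60/10.39 = 5.7748 /hr
μ = 60/5.96 = 10.0671 /hr
ρ = λ/μ = 5.7748/10.0671 = 0.5736
Lq = ρ²/(1−ρ) = 0.3290/0.4264 = 0.7717

Final: 0.7717


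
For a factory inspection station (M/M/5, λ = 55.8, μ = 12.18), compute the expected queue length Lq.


a = λ/μ = 4.5813; ρ = a/5 = 0.9163
P₀ = 0.003980
Lq = P₀·a^c·ρ / (c!·(1−ρ)²) = 0.003980·2018.06223·0.9163/(120·0.007013)
= 8.74421

Final: 8.74421


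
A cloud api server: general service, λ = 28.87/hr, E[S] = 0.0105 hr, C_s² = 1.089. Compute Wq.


ρ = λ·E[S] = 28.87·0.0105 = 0.3031
E[S²] = E[S]²(1+C_s²) = 0.0105²·(1+1.089) = 0.0002303
Wq = λ·E[S²]/(2(1−ρ)) = 28.87·0.0002303/(2·0.6969) = 0.004771 hr

Final: 0.004771 hr


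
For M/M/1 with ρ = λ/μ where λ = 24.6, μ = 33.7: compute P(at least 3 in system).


ρ = 24.6/33.7 = 0.7300
P(N ≥ n) = ρ^n = 0.7300^3 = 0.388970

Final: 0.388970


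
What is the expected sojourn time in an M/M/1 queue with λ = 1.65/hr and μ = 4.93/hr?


W = 1/(μ−λ) = 1/(4.93 − 1.65) = 1/3.28 = 0.3049 hr

Final: 0.3049 hr


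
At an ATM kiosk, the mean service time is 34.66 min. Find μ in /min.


μ = 1/(service time) in consistent units.
1 minute = 1 min, so μ = 1/34.66 = 0.02885 per minute

Final: 0.02885 /min


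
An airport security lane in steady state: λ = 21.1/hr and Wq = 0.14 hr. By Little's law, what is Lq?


Lq = λWq = 21.1·0.14 = 2.9540

Final: 2.9540


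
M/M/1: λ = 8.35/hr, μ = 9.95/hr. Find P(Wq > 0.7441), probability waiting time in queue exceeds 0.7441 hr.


ρ = 8.35/9.95 = 0.8392
P(Wq > t) = ρ·e^{−(μ−λ)t} = 0.8392·e^{−1.1906}
= 0.8392·0.304051 = 0.255158

Final: 0.255158


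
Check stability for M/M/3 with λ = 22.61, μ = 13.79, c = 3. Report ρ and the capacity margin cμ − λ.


Total capacity cμ = 3·13.79 = 41.37/hr
ρ = λ/(cμ) = 22.61/41.37 = 0.5465
Stable ⇔ ρ < 1: YES
Spare capacity = cμ − λ = 41.37 − 22.61 = 18.76/hr

Final: ρ = 0.5465; stable; margin = 18.76/hr


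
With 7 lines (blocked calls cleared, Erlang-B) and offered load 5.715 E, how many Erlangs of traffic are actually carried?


B(7,5.715) = 0.166484 (Erlang-B)
Carried load = a(1 − B) = 5.715·(1 − 0.166484) = 5.715·0.833516 = 4.7635 E

Final: 4.7635 Erlangs


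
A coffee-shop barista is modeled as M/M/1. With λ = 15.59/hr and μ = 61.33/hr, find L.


ρ = λ/μ = 15.59/61.33 = 0.2542
L = ρ/(1−ρ) = 0.2542/(1 − 0.2542) = 0.2542/0.7458 = 0.3408

Final: 0.3408


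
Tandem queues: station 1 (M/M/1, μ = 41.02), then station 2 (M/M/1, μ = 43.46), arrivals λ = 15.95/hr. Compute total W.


Each node sees arrival rate λ = 15.95/hr (tandem ⇒ throughput preserved).
W₁ = 1/(μ₁−λ) = 1/(41.02−15.95) = 0.03989 hr
W₂ = 1/(μ₂−λ) = 1/(43.46−15.95) = 0.03635 hr
W_total = W₁ + W₂ = 0.03989 + 0.03635 = 0.07624 hr

Final: 0.07624 hr


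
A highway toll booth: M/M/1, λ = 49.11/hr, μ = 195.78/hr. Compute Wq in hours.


ρ = 49.11/195.78 = 0.2508
Wq = ρ/(μ−λ) = 0.2508/(195.78 − 49.11) = 0.2508/146.67 = 0.001710 hr

Final: 0.001710 hr


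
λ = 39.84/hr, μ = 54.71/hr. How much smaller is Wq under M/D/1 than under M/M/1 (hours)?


ρ = 39.84/54.71 = 0.7282
Wq(M/M/1) = ρ/(μ−λ) = 0.7282/14.87 = 0.04897 hr
Wq(M/D/1) = ρ/(2(μ−λ)) = 0.02449 hr
Savings = 0.04897 − 0.02449 = 0.02449 hr

Final: 0.02449 hr


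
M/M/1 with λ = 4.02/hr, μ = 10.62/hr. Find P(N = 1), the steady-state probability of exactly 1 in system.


ρ = 4.02/10.62 = 0.3785
P_n = (1−ρ)·ρ^n = (1 − 0.3785)·0.3785^1 = 0.6215·0.378531 = 0.235245

Final: 0.235245


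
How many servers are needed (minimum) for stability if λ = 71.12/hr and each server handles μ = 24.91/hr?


Stability requires cμ > λ ⇔ c > λ/μ.
λ/μ = 71.12/24.91 = 2.8551
Minimum integer c = ⌊2.8551⌋ + 1 = 3
Check: 3·24.91 = 74.73 > 71.12, while 2·24.91 = 49.82 ≤ 71.12

Final: 3 servers


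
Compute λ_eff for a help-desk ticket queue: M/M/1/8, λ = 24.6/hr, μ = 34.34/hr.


ρ = 0.7164; P_K = (1−ρ)ρ^8/(1−ρ^9) = 0.020700
λ_eff = λ(1 − P_K) = 24.6·(1 − 0.020700) = 24.6·0.979300 = 24.0908 /hr

Final: 24.0908 /hr


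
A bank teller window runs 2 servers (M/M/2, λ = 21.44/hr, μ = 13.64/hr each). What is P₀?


a = λ/μ = 21.44/13.64 = 1.5718; ρ = a/c = 0.7859
Σ_{k=0}^{1} a^k/k! (terms k=0..1) = 1.00000 + 1.57185 = 2.57185
Tail: a^2/(2!(1−ρ)) = 2.47070/(2·0.2141) = 5.77062
P₀ = 1/(2.57185 + 5.77062) = 1/8.34247 = 0.119869

Final: 0.119869


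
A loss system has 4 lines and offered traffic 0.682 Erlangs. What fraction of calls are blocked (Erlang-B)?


B(c,a) = (a^c/c!) / Σ_{k=0}^{c} a^k/k!
a^4/4! = 0.009014
Σ terms (k=0..4): 1.00000 + 0.68200 + 0.23256 + 0.05287 + 0.009014 = 1.976445
B = 0.009014/1.976445 = 0.004561

Final: 0.004561


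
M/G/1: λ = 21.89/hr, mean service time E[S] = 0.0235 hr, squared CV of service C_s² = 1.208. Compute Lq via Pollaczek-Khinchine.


ρ = λ·E[S] = 21.89·0.0235 = 0.5144
Lq = ρ²(1+C_s²)/(2(1−ρ)) = 0.2646·(1+1.208)/(2·0.4856)
= 0.2646·2.2080/0.9712 = 0.60163

Final: 0.60163


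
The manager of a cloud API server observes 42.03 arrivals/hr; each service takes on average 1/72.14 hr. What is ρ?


ρ = λ/μ = 42.03/72.14 = 0.5826

Final: 0.5826


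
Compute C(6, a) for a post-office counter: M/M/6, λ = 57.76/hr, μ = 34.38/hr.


a = λ/μ = 1.6800; ρ = a/6 = 0.2800
P₀ = 0.186271 (from M/M/c formula)
C(c,a) = [a^c/(c!(1−ρ))]·P₀ = [22.48681/(720·0.7200)]·0.186271
= 0.04338·0.186271 = 0.008080

Final: 0.008080


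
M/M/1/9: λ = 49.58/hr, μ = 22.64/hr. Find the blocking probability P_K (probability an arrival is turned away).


ρ = λ/μ = 49.58/22.64 = 2.1899
P_K = (1−ρ)ρ^K/(1−ρ^(K+1)) = (-1.1899·1158.432943)/(1 − 2536.886277)
= -1378.453334/-2535.886277 = 0.543579

Final: 0.543579


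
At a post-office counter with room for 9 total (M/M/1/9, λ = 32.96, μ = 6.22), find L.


ρ = 32.96/6.22 = 5.2990
L = ρ[1 − (K+1)ρ^K + Kρ^(K+1)] / [(1−ρ)(1−ρ^(K+1))]
Numerator: 5.2990·(1 − 10·3294362.343102 + 9·17456942.576950) = 657975185.000019
Denominator: (-4.2990)·(-17456941.576950) = 75048009.287402
L = 657975185.000019/75048009.287402 = 8.7674

Final: 8.7674


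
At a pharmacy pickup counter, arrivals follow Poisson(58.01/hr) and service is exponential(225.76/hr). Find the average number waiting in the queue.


ρ = 58.01/225.76 = 0.2570
Lq = ρ²/(1−ρ) = 0.06603/0.7430 = 0.08886

Final: 0.08886


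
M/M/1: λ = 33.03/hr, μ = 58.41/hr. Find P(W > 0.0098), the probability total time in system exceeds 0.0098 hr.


W ~ Exponential(μ−λ) for M/M/1.
μ − λ = 58.41 − 33.03 = 25.3800
P(W > t) = e^{−(μ−λ)t} = e^{−0.2487} = 0.779795

Final: 0.779795


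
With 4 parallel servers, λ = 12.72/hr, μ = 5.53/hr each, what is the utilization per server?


ρ = λ/(cμ) = 12.72/(4·5.53) = 12.72/22.12 = 0.5750

Final: 0.5750


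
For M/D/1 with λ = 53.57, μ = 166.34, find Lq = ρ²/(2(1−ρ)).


ρ = 53.57/166.34 = 0.3221
M/D/1: Lq = ρ²/(2(1−ρ)) = 0.1037/(2·0.6779) = 0.07649

Final: 0.07649


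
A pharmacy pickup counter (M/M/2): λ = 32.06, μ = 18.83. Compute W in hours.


a = 1.7026; ρ = 0.8513; P₀ = 0.080321
Lq = P₀·a^c·ρ/(c!(1−ρ)²) = 4.48224
Wq = Lq/λ = 4.48224/32.06 = 0.13981 hr
W = Wq + 1/μ = 0.13981 + 0.05311 = 0.19291 hr

Final: 0.19291 hr


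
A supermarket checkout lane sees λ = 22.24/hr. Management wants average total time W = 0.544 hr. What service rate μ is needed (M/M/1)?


W = 1/(μ−λ) ⇒ μ − λ = 1/W = 1/0.544 = 1.8382
μ = λ + 1/W = 22.24 + 1.8382 = 24.0782 per hr

Final: 24.0782 /hr


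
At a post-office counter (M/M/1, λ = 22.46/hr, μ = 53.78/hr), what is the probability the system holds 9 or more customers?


ρ = 22.46/53.78 = 0.4176
P(N ≥ n) = ρ^n = 0.4176^9 = 0.0003865

Final: 0.0003865


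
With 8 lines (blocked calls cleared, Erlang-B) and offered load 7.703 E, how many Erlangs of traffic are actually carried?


B(8,7.703) = 0.218952 (Erlang-B)
Carried load = a(1 − B) = 7.703·(1 − 0.218952) = 7.703·0.781048 = 6.0164 E

Final: 6.0164 Erlangs


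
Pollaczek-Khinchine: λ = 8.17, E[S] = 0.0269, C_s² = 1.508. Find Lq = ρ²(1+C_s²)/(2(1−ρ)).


ρ = λ·E[S] = 8.17·0.0269 = 0.2198
Lq = ρ²(1+C_s²)/(2(1−ρ)) = 0.04830·(1+1.508)/(2·0.7802)
= 0.04830·2.5080/1.5605 = 0.07763

Final: 0.07763


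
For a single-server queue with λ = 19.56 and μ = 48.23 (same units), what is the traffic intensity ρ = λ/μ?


ρ = λ/μ = 19.56/48.23 = 0.4056

Final: 0.4056


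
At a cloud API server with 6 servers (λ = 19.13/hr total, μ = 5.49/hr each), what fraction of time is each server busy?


ρ = λ/(cμ) = 19.13/(6·5.49) = 19.13/32.94 = 0.5808

Final: 0.5808


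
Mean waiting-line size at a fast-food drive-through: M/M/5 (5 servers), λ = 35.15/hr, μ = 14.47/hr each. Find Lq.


a = λ/μ = 2.4292; ρ = a/5 = 0.4858
P₀ = 0.086279
Lq = P₀·a^c·ρ / (c!·(1−ρ)²) = 0.086279·84.58318·0.4858/(120·0.26437)
= 0.11176

Final: 0.11176


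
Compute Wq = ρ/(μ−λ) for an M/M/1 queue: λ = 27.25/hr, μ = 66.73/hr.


ρ = 27.25/66.73 = 0.4084
Wq = ρ/(μ−λ) = 0.4084/(66.73 − 27.25) = 0.4084/39.48 = 0.01034 hr

Final: 0.01034 hr


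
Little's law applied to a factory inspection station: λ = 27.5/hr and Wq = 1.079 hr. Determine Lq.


Lq = λWq = 27.5·1.079 = 29.6725

Final: 29.6725


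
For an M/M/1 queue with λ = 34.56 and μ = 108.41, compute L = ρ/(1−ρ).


ρ = λ/μ = 34.56/108.41 = 0.3188
L = ρ/(1−ρ) = 0.3188/(1 − 0.3188) = 0.3188/0.6812 = 0.4680

Final: 0.4680


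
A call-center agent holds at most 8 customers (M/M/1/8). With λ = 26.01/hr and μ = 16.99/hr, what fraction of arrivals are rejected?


ρ = λ/μ = 26.01/16.99 = 1.5309
P_K = (1−ρ)ρ^K/(1−ρ^(K+1)) = (-0.5309·30.170033)/(1 − 46.187320)
= -16.017287/-45.187320 = 0.354464

Final: 0.354464


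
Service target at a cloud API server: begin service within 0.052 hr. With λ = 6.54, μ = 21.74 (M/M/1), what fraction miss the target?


ρ = 6.54/21.74 = 0.3008
P(Wq > t) = ρ·e^{−(μ−λ)t} = 0.3008·e^{−0.7904}
= 0.3008·0.453663 = 0.136475

Final: 0.136475


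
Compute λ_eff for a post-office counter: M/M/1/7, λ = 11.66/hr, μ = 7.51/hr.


ρ = 1.5526; P_K = (1−ρ)ρ^7/(1−ρ^8) = 0.366780
λ_eff = λ(1 − P_K) = 11.66·(1 − 0.366780) = 11.66·0.633220 = 7.3833 /hr

Final: 7.3833 /hr


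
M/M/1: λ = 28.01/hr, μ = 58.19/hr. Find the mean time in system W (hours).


W = 1/(μ−λ) = 1/(58.19 − 28.01) = 1/30.18 = 0.03313 hr

Final: 0.03313 hr


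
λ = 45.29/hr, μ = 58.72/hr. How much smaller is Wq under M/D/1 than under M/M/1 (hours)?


ρ = 45.29/58.72 = 0.7713
Wq(M/M/1) = ρ/(μ−λ) = 0.7713/13.43 = 0.05743 hr
Wq(M/D/1) = ρ/(2(μ−λ)) = 0.02872 hr
Savings = 0.05743 − 0.02872 = 0.02872 hr

Final: 0.02872 hr


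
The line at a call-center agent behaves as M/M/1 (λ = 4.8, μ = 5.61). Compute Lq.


ρ = 4.8/5.61 = 0.8556
Lq = ρ²/(1−ρ) = 0.7321/0.1444 = 5.0703

Final: 5.0703


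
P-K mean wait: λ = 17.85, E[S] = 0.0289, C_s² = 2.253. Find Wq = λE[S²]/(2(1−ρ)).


ρ = λ·E[S] = 17.85·0.0289 = 0.5159
E[S²] = E[S]²(1+C_s²) = 0.0289²·(1+2.253) = 0.002717
Wq = λ·E[S²]/(2(1−ρ)) = 17.85·0.002717/(2·0.4841) = 0.05009 hr

Final: 0.05009 hr


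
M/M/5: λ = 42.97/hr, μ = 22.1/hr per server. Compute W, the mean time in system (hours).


a = 1.9443; ρ = 0.3889; P₀ = 0.142165
Lq = P₀·a^c·ρ/(c!(1−ρ)²) = 0.03428
Wq = Lq/λ = 0.03428/42.97 = 0.0007977 hr
W = Wq + 1/μ = 0.0007977 + 0.04525 = 0.04605 hr

Final: 0.04605 hr


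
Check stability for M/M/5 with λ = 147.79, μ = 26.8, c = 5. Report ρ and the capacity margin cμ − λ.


Total capacity cμ = 5·26.8 = 134.00/hr
ρ = λ/(cμ) = 147.79/134.00 = 1.1029
Stable ⇔ ρ < 1: NO
Spare capacity = cμ − λ = 134.00 − 147.79 = -13.79/hr

Final: ρ = 1.1029; unstable; margin = -13.79/hr


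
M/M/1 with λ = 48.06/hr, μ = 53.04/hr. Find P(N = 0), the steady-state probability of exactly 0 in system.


ρ = 48.06/53.04 = 0.9061
P_n = (1−ρ)·ρ^n = (1 − 0.9061)·0.9061^0 = 0.09389·1.000000 = 0.093891

Final: 0.093891


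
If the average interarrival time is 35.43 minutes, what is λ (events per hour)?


λ = 1/(interarrival time) in consistent units.
1 hour = 60 min, so λ = 60/35.43 = 1.6935 per hour

Final: 1.6935 /hr


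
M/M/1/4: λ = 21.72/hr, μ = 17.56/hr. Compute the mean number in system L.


ρ = 21.72/17.56 = 1.2369
L = ρ[1 − (K+1)ρ^K + Kρ^(K+1)] / [(1−ρ)(1−ρ^(K+1))]
Numerator: 1.2369·(1 − 5·2.340676 + 4·2.895187) = 1.085218
Denominator: (-0.2369)·(-1.895187) = 0.448974
L = 1.085218/0.448974 = 2.4171

Final: 2.4171


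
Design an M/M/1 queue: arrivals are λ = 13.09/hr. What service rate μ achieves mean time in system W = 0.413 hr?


W = 1/(μ−λ) ⇒ μ − λ = 1/W = 1/0.413 = 2.4213
μ = λ + 1/W = 13.09 + 2.4213 = 15.5113 per hr

Final: 15.5113 /hr


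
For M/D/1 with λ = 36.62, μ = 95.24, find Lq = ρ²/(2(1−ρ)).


ρ = 36.62/95.24 = 0.3845
M/D/1: Lq = ρ²/(2(1−ρ)) = 0.1478/(2·0.6155) = 0.12010

Final: 0.12010


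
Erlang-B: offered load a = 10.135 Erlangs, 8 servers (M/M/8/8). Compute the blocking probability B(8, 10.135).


B(c,a) = (a^c/c!) / Σ_{k=0}^{c} a^k/k!
a^8/8! = 2761.019671
Σ terms (k=0..8): 1.00000 + 10.13500 + 51.35911 + 173.50820 + 439.62641 + 891.12273 + 1505.25480 + 2179.39392 + 2761.01967 = 8012.419839
B = 2761.019671/8012.419839 = 0.344592

Final: 0.344592


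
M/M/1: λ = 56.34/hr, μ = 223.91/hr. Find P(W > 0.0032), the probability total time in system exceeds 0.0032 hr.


W ~ Exponential(μ−λ) for M/M/1.
μ − λ = 223.91 − 56.34 = 167.5700
P(W > t) = e^{−(μ−λ)t} = e^{−0.5362} = 0.584953

Final: 0.584953


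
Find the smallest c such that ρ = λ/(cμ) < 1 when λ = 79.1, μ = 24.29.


Stability requires cμ > λ ⇔ c > λ/μ.
λ/μ = 79.1/24.29 = 3.2565
Minimum integer c = ⌊3.2565⌋ + 1 = 4
Check: 4·24.29 = 97.16 > 79.1, while 3·24.29 = 72.87 ≤ 79.1

Final: 4 servers


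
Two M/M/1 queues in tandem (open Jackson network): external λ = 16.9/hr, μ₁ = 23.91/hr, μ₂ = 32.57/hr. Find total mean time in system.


Each node sees arrival rate λ = 16.9/hr (tandem ⇒ throughput preserved).
W₁ = 1/(μ₁−λ) = 1/(23.91−16.9) = 0.14265 hr
W₂ = 1/(μ₂−λ) = 1/(32.57−16.9) = 0.06382 hr
W_total = W₁ + W₂ = 0.14265 + 0.06382 = 0.20647 hr

Final: 0.20647 hr


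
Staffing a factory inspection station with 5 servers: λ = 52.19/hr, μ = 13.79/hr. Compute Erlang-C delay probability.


a = λ/μ = 3.7846; ρ = a/5 = 0.7569
P₀ = 0.017810 (from M/M/c formula)
C(c,a) = [a^c/(c!(1−ρ))]·P₀ = [776.45297/(120·0.2431)]·0.017810
= 26.61915·0.017810 = 0.474084

Final: 0.474084


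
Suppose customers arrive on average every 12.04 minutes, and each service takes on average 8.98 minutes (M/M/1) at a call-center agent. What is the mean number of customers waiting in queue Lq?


λ = 60/12.04 = 4.9834 /hr
μ = 60/8.98 = 6.6815 /hr
ρ = λ/μ = 4.9834/6.6815 = 0.7458
Lq = ρ²/(1−ρ) = 0.5563/0.2542 = 2.1888

Final: 2.1888


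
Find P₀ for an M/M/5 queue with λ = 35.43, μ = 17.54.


a = λ/μ = 35.43/17.54 = 2.0200; ρ = a/c = 0.4040
Σ_{k=0}^{4} a^k/k! (terms k=0..4) = 1.00000 + 2.01995 + 2.04011 + 1.37364 + 0.69367 = 7.12738
Tail: a^5/(5!(1−ρ)) = 33.62852/(120·0.5960) = 0.47019
P₀ = 1/(7.12738 + 0.47019) = 1/7.59757 = 0.131621

Final: 0.131621


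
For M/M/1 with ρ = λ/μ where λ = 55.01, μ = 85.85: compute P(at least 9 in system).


ρ = 55.01/85.85 = 0.6408
P(N ≥ n) = ρ^n = 0.6408^9 = 0.018210

Final: 0.018210


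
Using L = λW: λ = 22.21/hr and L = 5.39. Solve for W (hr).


W = L/λ = 5.39/22.21 = 0.2427 hr

Final: 0.2427 hr


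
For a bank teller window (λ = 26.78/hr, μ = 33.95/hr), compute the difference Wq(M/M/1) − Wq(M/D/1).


ρ = 26.78/33.95 = 0.7888
Wq(M/M/1) = ρ/(μ−λ) = 0.7888/7.17 = 0.11001 hr
Wq(M/D/1) = ρ/(2(μ−λ)) = 0.05501 hr
Savings = 0.11001 − 0.05501 = 0.05501 hr

Final: 0.05501 hr


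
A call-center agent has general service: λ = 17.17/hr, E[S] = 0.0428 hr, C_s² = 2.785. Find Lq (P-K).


ρ = λ·E[S] = 17.17·0.0428 = 0.7349
Lq = ρ²(1+C_s²)/(2(1−ρ)) = 0.5400·(1+2.785)/(2·0.2651)
= 0.5400·3.7850/0.5302 = 3.85492

Final: 3.85492


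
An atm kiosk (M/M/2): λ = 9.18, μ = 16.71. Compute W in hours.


a = 0.5494; ρ = 0.2747; P₀ = 0.569014
Lq = P₀·a^c·ρ/(c!(1−ρ)²) = 0.04483
Wq = Lq/λ = 0.04483/9.18 = 0.004884 hr
W = Wq + 1/μ = 0.004884 + 0.05984 = 0.06473 hr

Final: 0.06473 hr


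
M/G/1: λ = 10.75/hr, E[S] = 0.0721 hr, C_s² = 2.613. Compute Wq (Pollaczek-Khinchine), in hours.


ρ = λ·E[S] = 10.75·0.0721 = 0.7751
E[S²] = E[S]²(1+C_s²) = 0.0721²·(1+2.613) = 0.018782
Wq = λ·E[S²]/(2(1−ρ)) = 10.75·0.018782/(2·0.2249) = 0.44883 hr

Final: 0.44883 hr


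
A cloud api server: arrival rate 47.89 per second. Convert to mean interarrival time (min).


Mean interarrival time = 1/λ = 1/47.89 second = 0.02088 second
In minutes: 0.02088 × 0.0166667 = 0.0003480 min

Final: 0.0003480 min


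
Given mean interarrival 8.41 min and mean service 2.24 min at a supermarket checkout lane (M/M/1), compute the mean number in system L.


λ = 60/8.41 = 7.1344 /hr
μ = 60/2.24 = 26.7857 /hr
ρ = λ/μ = 7.1344/26.7857 = 0.2663
L = ρ/(1−ρ) = 0.2663/0.7337 = 0.3630

Final: 0.3630


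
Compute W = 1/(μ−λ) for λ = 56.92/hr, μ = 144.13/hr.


W = 1/(μ−λ) = 1/(144.13 − 56.92) = 1/87.21 = 0.01147 hr

Final: 0.01147 hr


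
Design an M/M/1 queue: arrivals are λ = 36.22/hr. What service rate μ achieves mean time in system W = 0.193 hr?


W = 1/(μ−λ) ⇒ μ − λ = 1/W = 1/0.193 = 5.1813
μ = λ + 1/W = 36.22 + 5.1813 = 41.4013 per hr

Final: 41.4013 /hr


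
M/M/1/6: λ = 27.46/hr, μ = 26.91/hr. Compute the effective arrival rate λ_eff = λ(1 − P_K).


ρ = 1.0204; P_K = (1−ρ)ρ^6/(1−ρ^7) = 0.151673
λ_eff = λ(1 − P_K) = 27.46·(1 − 0.151673) = 27.46·0.848327 = 23.2951 /hr

Final: 23.2951 /hr


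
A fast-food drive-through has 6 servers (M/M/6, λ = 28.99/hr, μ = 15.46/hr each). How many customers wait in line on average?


a = λ/μ = 1.8752; ρ = a/6 = 0.3125
P₀ = 0.153177
Lq = P₀·a^c·ρ / (c!·(1−ρ)²) = 0.153177·43.47428·0.3125/(720·0.47262)
= 0.006116

Final: 0.006116


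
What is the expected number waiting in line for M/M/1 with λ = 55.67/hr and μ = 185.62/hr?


ρ = 55.67/185.62 = 0.2999
Lq = ρ²/(1−ρ) = 0.08995/0.7001 = 0.1285

Final: 0.1285


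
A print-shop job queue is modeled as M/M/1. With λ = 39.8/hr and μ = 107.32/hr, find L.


ρ = λ/μ = 39.8/107.32 = 0.3709
L = ρ/(1−ρ) = 0.3709/(1 − 0.3709) = 0.3709/0.6291 = 0.5895

Final: 0.5895


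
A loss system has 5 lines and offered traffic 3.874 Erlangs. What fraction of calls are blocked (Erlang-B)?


B(c,a) = (a^c/c!) / Σ_{k=0}^{c} a^k/k!
a^5/5! = 7.271380
Σ terms (k=0..5): 1.00000 + 3.87400 + 7.50394 + 9.69009 + 9.38485 + 7.27138 = 38.724251
B = 7.271380/38.724251 = 0.187773

Final: 0.187773
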